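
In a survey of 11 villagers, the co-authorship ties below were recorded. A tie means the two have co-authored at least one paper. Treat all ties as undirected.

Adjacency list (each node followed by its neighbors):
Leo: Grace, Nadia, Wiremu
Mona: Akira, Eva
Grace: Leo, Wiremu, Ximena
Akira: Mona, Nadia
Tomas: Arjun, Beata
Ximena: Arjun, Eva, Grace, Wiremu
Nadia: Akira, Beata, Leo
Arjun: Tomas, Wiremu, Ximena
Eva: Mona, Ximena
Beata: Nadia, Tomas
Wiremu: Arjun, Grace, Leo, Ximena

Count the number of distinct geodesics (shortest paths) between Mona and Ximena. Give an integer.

The shortest distance is 2, and the only length-2 path is Mona–Eva–Ximena. So there is exactly 1 shortest path.

1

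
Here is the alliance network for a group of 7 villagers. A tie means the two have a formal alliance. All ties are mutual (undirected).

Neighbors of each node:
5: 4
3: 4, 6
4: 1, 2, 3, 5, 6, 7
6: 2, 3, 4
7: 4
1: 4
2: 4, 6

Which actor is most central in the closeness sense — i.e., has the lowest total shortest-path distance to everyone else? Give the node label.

Farness (sum of distances to all others) for each node — 1:11, 2:10, 3:10, 4:6, 5:11, 6:9, 7:11.
The smallest farness is 6, for 4, so 4 has the highest closeness.

4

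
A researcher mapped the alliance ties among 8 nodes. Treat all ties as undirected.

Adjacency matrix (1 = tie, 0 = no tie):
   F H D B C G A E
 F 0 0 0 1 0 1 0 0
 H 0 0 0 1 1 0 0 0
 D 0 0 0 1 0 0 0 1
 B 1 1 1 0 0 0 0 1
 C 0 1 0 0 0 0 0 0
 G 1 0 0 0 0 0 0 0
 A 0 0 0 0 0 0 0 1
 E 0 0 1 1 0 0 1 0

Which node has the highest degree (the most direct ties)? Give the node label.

B

Degrees — A:1, B:4, C:1, D:2, E:3, F:2, G:1, H:2.
The maximum is 4, attained only by B.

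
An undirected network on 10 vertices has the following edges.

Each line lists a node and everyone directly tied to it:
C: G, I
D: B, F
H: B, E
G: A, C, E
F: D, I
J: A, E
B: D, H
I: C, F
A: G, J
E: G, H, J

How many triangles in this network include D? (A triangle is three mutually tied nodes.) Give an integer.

D's neighbors are B and F, but none of them are tied to each other, so no triangle contains D.

0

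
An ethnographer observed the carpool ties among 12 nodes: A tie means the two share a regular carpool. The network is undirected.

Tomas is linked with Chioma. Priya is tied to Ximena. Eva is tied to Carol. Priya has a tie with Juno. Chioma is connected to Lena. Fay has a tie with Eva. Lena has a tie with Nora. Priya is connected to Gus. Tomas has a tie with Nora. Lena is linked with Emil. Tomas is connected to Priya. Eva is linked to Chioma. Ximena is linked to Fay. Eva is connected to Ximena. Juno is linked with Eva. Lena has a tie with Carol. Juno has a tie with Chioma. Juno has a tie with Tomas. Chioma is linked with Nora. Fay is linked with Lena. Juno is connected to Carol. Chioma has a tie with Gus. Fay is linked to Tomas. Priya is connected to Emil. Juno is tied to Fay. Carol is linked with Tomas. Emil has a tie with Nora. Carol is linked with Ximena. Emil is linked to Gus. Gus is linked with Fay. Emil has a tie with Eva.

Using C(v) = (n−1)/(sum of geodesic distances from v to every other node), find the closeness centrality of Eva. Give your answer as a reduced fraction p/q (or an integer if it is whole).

11/16

Distances from Eva: Carol:1, Chioma:1, Emil:1, Fay:1, Gus:2, Juno:1, Lena:2, Nora:2, Priya:2, Tomas:2, Ximena:1. Sum = 16.
n = 12, so closeness = 11/16.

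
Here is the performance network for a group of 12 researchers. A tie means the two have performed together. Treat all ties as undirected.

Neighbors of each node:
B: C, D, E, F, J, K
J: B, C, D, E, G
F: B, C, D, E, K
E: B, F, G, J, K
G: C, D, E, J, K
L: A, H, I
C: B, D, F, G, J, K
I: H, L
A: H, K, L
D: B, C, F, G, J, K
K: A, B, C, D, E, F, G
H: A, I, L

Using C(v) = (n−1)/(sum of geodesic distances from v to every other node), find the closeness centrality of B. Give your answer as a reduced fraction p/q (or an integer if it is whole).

11/20

Distances from B: A:2, C:1, D:1, E:1, F:1, G:2, H:3, I:4, J:1, K:1, L:3. Sum = 20.
n = 12, so closeness = 11/20.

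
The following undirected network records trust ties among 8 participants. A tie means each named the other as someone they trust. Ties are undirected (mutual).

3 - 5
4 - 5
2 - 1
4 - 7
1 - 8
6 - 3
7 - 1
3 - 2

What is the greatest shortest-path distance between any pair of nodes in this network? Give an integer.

4

Eccentricity of each node (its greatest distance to any other): 1:3, 2:3, 3:3, 4:3, 5:4, 6:4, 7:4, 8:4.
The maximum eccentricity is 4, realized for instance by the pair 5–8 via 5 – 3 – 2 – 1 – 8. So the diameter is 4.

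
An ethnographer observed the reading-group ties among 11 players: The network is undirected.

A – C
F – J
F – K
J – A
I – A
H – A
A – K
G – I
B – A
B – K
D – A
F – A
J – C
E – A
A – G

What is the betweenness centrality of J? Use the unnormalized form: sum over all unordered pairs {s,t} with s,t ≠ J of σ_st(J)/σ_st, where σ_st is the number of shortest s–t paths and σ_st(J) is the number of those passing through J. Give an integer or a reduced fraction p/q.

1/2

Pairs whose geodesics pass through J — C–F: 1/2.
All other pairs contribute 0.
Summing the contributions gives betweenness(J) = 1/2.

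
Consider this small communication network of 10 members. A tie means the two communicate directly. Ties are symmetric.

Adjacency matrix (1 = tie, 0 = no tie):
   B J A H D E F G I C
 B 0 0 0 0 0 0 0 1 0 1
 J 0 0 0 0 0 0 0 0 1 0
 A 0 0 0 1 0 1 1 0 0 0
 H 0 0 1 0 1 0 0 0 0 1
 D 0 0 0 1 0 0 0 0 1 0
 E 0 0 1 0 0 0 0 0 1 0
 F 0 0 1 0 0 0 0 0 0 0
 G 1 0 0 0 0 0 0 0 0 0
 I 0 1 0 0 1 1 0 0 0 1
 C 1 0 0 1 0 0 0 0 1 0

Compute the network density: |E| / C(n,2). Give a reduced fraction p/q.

11/45

There are 11 edges and 10 nodes, so the maximum possible is C(10,2) = 45.
Density = 11/45.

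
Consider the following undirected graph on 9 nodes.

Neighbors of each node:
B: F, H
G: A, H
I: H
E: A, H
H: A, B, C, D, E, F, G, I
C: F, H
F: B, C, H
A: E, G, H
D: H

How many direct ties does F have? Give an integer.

3

F is directly tied to B, C, and H. That is 3 neighbors, so the degree of F is 3.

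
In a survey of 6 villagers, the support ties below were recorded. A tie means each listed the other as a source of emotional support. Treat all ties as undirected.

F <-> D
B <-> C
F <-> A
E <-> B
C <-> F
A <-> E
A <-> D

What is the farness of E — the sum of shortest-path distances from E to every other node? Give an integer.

Distances from E: A:1, B:1, C:2, D:2, F:2.
Sum = 1 + 1 + 2 + 2 + 2 = 8.

8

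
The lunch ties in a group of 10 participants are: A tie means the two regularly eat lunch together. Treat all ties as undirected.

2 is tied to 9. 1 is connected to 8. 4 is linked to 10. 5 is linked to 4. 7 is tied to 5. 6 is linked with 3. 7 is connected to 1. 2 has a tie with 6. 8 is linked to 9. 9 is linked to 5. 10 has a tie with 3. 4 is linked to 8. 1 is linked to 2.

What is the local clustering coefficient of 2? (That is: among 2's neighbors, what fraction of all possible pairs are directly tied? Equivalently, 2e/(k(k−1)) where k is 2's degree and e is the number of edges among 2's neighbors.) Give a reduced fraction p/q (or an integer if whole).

2's neighbors: 1, 6, and 9 (k = 3).
Possible neighbor pairs: C(3,2) = 3. Edges among them: none → e = 0.
Clustering(2) = 0/3 = 0.

0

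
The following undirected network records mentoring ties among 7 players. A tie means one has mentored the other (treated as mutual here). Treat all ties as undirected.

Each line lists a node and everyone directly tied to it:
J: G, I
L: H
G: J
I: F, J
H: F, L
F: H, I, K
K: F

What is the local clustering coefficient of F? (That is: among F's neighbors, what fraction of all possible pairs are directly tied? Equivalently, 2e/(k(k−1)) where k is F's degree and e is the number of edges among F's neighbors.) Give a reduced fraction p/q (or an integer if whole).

F's neighbors: H, I, and K (k = 3).
Possible neighbor pairs: C(3,2) = 3. Edges among them: none → e = 0.
Clustering(F) = 0/3 = 0.

0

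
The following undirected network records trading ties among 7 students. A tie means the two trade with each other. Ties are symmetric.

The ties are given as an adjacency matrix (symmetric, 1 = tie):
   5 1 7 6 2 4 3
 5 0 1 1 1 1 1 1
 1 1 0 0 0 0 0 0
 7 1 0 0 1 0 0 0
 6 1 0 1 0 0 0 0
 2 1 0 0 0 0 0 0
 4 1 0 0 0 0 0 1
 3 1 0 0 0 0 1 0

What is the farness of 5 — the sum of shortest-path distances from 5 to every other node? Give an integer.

Distances from 5: 1:1, 2:1, 3:1, 4:1, 6:1, 7:1.
Sum = 1 + 1 + 1 + 1 + 1 + 1 = 6.

6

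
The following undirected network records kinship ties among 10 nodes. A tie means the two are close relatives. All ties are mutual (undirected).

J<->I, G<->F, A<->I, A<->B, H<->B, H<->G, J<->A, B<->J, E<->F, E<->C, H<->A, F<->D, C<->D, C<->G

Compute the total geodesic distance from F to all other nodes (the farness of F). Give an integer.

Distances from F: A:3, B:3, C:2, D:1, E:1, G:1, H:2, I:4, J:4.
Sum = 3 + 3 + 2 + 1 + 1 + 1 + 2 + 4 + 4 = 21.

21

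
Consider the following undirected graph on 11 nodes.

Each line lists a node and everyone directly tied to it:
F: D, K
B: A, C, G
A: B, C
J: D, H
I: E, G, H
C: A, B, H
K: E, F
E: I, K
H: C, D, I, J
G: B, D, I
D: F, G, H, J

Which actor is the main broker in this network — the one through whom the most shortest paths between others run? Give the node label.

H

Unnormalized betweenness of each node: A:0, B:9/2, C:6, D:73/6, E:23/6, F:29/6, G:55/6, H:79/6, I:29/3, J:0, K:5/3.
H has the largest value, 79/6, making it the main broker — the node through which the most shortest paths run.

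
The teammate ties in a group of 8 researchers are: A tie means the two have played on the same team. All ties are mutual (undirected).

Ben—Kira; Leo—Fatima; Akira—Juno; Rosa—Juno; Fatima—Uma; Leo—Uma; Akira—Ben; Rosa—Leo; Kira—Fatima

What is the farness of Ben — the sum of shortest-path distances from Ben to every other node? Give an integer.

15

Distances from Ben: Akira:1, Fatima:2, Juno:2, Kira:1, Leo:3, Rosa:3, Uma:3.
Sum = 1 + 2 + 2 + 1 + 3 + 3 + 3 = 15.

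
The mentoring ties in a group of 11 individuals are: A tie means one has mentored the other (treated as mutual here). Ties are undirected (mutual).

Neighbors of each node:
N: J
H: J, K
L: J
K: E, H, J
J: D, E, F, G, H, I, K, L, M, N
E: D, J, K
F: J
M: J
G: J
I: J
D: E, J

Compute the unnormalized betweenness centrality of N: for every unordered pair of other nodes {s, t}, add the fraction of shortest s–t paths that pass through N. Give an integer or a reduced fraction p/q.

0

No shortest path between any pair of other nodes passes through N.
Summing the contributions gives betweenness(N) = 0.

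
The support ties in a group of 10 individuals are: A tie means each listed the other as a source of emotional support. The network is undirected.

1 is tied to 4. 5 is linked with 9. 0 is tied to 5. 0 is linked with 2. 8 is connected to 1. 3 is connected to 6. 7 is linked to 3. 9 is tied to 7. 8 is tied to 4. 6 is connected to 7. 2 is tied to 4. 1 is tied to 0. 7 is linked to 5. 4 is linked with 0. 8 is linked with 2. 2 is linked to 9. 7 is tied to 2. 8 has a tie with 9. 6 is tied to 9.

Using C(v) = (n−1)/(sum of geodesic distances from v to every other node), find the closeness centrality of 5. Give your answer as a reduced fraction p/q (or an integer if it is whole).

3/5

Distances from 5: 0:1, 1:2, 2:2, 3:2, 4:2, 6:2, 7:1, 8:2, 9:1. Sum = 15.
n = 10, so closeness = 9/15 = 3/5.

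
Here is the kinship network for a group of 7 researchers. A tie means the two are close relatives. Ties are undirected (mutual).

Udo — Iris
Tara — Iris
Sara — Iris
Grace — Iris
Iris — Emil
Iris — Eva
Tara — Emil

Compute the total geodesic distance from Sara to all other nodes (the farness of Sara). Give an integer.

Distances from Sara: Emil:2, Eva:2, Grace:2, Iris:1, Tara:2, Udo:2.
Sum = 2 + 2 + 2 + 1 + 2 + 2 = 11.

11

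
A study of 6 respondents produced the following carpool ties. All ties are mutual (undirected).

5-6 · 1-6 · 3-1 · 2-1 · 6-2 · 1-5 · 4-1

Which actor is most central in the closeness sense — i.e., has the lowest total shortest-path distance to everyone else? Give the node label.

1

Farness (sum of distances to all others) for each node — 1:5, 2:8, 3:9, 4:9, 5:8, 6:7.
The smallest farness is 5, for 1, so 1 has the highest closeness.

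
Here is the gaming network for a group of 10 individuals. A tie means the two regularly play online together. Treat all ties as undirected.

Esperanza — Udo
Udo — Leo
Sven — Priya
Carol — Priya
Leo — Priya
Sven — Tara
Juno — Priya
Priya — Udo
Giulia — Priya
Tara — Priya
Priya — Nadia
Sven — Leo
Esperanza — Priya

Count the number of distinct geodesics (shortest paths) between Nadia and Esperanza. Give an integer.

The shortest distance is 2, and the only length-2 path is Nadia–Priya–Esperanza. So there is exactly 1 shortest path.

1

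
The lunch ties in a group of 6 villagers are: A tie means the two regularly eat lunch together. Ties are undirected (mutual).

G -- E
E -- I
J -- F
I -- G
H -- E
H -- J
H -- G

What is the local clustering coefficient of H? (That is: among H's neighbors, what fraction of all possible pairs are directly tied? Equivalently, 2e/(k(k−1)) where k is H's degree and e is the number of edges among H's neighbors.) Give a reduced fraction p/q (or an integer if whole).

1/3

H's neighbors: E, G, and J (k = 3).
Possible neighbor pairs: C(3,2) = 3. Edges among them: E–G → e = 1.
Clustering(H) = 1/3.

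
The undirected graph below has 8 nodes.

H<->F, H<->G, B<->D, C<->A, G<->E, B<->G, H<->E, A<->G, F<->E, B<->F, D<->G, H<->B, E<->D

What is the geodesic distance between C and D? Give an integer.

One shortest route is C – A – G – D, which uses 3 edges, and at distance 2 from C we only reach {G}, which does not include D. So d(C,D) = 3.

3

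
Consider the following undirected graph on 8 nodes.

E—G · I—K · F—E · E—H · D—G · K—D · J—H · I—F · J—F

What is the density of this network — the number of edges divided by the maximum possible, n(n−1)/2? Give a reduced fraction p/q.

There are 9 edges and 8 nodes, so the maximum possible is C(8,2) = 28.
Density = 9/28.

9/28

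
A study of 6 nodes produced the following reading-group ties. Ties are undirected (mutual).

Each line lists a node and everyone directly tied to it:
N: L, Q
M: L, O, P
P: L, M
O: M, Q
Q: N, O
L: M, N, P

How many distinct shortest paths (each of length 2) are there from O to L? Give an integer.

1

The shortest distance is 2, and the only length-2 path is O–M–L. So there is exactly 1 shortest path.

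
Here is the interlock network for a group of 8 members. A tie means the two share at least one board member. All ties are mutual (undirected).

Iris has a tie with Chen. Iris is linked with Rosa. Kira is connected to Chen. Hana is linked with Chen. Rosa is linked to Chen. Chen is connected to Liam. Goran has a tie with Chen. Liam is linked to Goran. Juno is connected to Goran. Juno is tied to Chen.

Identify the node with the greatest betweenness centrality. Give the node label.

Chen

Unnormalized betweenness of each node: Chen:35/2, Goran:1/2, Hana:0, Iris:0, Juno:0, Kira:0, Liam:0, Rosa:0.
Chen has the largest value, 35/2, making it the main broker — the node through which the most shortest paths run.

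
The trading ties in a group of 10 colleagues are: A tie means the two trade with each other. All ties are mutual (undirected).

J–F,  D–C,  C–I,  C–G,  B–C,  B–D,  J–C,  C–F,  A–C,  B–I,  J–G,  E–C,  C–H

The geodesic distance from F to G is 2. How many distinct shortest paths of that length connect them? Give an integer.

2

The shortest distance is 2. The length-2 paths are: F–C–G; F–J–G.
That gives 2 distinct shortest paths.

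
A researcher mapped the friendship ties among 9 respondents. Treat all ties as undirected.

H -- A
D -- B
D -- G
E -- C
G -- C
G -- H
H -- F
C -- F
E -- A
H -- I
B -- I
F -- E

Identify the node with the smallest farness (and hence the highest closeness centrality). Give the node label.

Farness (sum of distances to all others) for each node — A:16, B:19, C:15, D:17, E:17, F:15, G:13, H:12, I:16.
The smallest farness is 12, for H, so H has the highest closeness.

H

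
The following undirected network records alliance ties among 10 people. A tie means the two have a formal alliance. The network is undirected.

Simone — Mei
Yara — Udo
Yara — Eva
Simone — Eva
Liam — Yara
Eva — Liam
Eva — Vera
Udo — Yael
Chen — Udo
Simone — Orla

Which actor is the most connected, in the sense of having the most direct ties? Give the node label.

Degrees — Chen:1, Eva:4, Liam:2, Mei:1, Orla:1, Simone:3, Udo:3, Vera:1, Yael:1, Yara:3.
The maximum is 4, attained only by Eva.

Eva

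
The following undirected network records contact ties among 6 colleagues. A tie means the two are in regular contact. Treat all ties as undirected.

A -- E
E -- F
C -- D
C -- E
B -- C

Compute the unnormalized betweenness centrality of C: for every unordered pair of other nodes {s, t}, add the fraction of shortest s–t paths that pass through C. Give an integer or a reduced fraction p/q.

Pairs whose geodesics pass through C — E–D: 1; E–B: 1; D–F: 1; D–B: 1; D–A: 1; F–B: 1; B–A: 1.
All other pairs contribute 0.
Summing the contributions gives betweenness(C) = 7.

7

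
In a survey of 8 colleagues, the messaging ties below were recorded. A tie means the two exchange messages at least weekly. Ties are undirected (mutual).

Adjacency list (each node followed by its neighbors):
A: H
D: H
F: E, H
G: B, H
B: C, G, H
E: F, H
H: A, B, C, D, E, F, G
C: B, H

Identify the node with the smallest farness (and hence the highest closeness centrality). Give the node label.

Farness (sum of distances to all others) for each node — A:13, B:11, C:12, D:13, E:12, F:12, G:12, H:7.
The smallest farness is 7, for H, so H has the highest closeness.

H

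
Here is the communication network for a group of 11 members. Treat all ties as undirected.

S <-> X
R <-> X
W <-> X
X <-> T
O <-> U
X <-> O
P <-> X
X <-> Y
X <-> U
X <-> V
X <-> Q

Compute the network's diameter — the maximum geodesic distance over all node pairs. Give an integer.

2

Eccentricity of each node (its greatest distance to any other): O:2, P:2, Q:2, R:2, S:2, T:2, U:2, V:2, W:2, X:1, Y:2.
The maximum eccentricity is 2, realized for instance by the pair U–T via U – X – T. So the diameter is 2.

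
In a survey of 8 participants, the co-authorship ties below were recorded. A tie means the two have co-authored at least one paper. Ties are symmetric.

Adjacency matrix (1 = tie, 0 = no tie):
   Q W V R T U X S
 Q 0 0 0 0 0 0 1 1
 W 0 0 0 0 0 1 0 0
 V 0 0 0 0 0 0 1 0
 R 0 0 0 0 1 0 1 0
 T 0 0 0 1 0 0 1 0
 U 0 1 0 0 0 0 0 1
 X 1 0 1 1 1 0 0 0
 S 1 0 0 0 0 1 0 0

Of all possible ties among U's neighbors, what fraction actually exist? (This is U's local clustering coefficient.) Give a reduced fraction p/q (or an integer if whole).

U's neighbors: S and W (k = 2).
Possible neighbor pairs: C(2,2) = 1. Edges among them: none → e = 0.
Clustering(U) = 0/1.

0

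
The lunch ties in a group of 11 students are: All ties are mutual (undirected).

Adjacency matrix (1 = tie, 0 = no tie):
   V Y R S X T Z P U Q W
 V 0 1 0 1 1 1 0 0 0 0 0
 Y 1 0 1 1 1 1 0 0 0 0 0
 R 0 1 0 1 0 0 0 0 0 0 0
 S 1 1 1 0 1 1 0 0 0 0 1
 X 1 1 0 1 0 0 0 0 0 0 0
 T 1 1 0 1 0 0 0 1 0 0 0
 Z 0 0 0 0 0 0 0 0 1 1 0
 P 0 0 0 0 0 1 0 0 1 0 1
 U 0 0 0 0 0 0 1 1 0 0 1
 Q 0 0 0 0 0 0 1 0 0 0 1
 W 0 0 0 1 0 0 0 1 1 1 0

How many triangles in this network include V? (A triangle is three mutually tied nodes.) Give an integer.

5

V's neighbors: S, T, X, and Y.
Neighbor pairs that are themselves tied: V–S–T; V–S–X; V–S–Y; V–T–Y; V–X–Y. Each forms one triangle with V, for 5 in total.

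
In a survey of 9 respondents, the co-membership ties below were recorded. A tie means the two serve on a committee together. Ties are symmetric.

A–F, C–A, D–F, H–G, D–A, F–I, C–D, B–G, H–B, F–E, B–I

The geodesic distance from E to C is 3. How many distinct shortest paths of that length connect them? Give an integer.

The shortest distance is 3. The length-3 paths are: E–F–A–C; E–F–D–C.
That gives 2 distinct shortest paths.

2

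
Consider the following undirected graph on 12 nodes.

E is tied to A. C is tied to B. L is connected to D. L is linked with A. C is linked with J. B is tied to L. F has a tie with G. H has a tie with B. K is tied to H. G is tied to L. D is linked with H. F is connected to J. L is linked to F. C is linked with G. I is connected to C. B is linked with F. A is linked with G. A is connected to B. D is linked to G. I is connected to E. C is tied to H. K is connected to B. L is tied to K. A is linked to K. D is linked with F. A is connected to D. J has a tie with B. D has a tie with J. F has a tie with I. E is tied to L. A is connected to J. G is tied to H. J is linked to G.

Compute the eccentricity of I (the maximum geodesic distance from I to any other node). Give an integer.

Distances from I: A:2, B:2, C:1, D:2, E:1, F:1, G:2, H:2, J:2, K:3, L:2.
The largest is 3 (to K), so the eccentricity of I is 3.

3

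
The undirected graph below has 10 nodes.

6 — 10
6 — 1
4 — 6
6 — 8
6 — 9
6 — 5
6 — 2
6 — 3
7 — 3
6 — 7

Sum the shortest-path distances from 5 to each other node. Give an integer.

17

Distances from 5: 1:2, 2:2, 3:2, 4:2, 6:1, 7:2, 8:2, 9:2, 10:2.
Sum = 2 + 2 + 2 + 2 + 1 + 2 + 2 + 2 + 2 = 17.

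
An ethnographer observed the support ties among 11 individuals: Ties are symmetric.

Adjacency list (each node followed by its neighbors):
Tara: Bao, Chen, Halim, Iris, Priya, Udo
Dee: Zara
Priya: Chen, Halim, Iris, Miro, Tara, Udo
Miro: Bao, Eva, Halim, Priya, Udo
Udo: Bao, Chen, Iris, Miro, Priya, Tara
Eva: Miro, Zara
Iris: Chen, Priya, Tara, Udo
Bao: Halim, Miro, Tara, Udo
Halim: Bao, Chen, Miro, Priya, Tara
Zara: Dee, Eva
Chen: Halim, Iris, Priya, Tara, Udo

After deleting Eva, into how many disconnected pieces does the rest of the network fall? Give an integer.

2

Without Eva, the remaining ties split the others into: {Bao, Chen, Halim, Iris, Miro, Priya, Tara, Udo}; {Dee, Zara}.
That's 2 separate components.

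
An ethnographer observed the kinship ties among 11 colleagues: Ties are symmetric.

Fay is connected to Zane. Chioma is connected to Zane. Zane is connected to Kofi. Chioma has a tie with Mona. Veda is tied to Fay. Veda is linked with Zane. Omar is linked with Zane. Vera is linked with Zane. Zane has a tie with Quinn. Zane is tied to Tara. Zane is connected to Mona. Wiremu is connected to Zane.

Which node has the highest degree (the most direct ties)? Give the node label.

Zane

Degrees — Chioma:2, Fay:2, Kofi:1, Mona:2, Omar:1, Quinn:1, Tara:1, Veda:2, Vera:1, Wiremu:1, Zane:10.
The maximum is 10, attained only by Zane.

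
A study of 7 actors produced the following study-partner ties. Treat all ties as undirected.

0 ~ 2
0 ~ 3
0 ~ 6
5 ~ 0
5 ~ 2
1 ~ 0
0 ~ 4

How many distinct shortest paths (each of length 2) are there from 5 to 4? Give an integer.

1

The shortest distance is 2, and the only length-2 path is 5–0–4. So there is exactly 1 shortest path.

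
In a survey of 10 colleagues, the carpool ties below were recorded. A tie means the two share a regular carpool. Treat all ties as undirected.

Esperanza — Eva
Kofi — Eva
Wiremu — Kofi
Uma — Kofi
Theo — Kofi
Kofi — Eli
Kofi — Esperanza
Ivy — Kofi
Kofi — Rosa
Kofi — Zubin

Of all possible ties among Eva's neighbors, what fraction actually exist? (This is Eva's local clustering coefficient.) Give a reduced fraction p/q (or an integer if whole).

1

Eva's neighbors: Esperanza and Kofi (k = 2).
Possible neighbor pairs: C(2,2) = 1. Edges among them: Esperanza–Kofi → e = 1.
Clustering(Eva) = 1/1.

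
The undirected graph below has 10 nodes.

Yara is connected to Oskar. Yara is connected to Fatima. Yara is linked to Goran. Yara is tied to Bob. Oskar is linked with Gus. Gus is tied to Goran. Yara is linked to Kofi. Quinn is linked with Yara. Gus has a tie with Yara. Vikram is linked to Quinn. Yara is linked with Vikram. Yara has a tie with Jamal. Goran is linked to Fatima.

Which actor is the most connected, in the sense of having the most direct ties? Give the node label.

Yara

Degrees — Bob:1, Fatima:2, Goran:3, Gus:3, Jamal:1, Kofi:1, Oskar:2, Quinn:2, Vikram:2, Yara:9.
The maximum is 9, attained only by Yara.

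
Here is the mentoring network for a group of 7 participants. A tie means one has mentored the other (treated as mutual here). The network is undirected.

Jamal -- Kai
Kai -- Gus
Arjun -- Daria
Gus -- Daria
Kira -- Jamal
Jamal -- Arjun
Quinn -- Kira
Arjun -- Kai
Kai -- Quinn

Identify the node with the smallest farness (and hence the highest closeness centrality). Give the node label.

Farness (sum of distances to all others) for each node — Arjun:9, Daria:12, Gus:11, Jamal:9, Kai:8, Kira:12, Quinn:11.
The smallest farness is 8, for Kai, so Kai has the highest closeness.

Kai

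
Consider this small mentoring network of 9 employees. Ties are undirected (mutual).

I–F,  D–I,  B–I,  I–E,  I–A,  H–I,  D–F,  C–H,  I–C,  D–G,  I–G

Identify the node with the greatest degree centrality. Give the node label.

I

Degrees — A:1, B:1, C:2, D:3, E:1, F:2, G:2, H:2, I:8.
The maximum is 8, attained only by I.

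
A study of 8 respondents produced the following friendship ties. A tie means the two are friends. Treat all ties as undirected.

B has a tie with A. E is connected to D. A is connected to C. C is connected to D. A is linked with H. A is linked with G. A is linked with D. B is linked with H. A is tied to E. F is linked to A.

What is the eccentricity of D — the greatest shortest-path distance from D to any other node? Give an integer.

Distances from D: A:1, B:2, C:1, E:1, F:2, G:2, H:2.
The largest is 2 (to H, F, G, and B), so the eccentricity of D is 2.

2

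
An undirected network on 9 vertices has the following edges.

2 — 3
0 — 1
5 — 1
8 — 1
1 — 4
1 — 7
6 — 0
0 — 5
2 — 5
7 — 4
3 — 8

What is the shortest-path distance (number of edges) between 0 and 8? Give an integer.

2

One shortest route is 0 – 1 – 8, which uses 2 edges, and 0 and 8 are not directly tied, so nothing shorter exists. So d(0,8) = 2.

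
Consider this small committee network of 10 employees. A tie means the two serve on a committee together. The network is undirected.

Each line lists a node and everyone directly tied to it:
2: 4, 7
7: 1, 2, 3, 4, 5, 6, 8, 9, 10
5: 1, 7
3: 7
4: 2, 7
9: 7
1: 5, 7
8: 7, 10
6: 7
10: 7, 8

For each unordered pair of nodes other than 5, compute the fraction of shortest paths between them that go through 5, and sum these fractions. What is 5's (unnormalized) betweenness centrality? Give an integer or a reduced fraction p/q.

No shortest path between any pair of other nodes passes through 5.
Summing the contributions gives betweenness(5) = 0.

0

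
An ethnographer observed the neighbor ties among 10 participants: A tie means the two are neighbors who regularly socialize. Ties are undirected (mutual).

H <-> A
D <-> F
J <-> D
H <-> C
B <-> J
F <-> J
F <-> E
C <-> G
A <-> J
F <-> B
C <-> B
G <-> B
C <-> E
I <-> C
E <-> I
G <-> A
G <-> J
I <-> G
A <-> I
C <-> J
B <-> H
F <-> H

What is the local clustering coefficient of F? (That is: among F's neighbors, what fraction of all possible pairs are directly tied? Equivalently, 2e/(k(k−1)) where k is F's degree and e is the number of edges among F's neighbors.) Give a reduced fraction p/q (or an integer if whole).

F's neighbors: B, D, E, H, and J (k = 5).
Possible neighbor pairs: C(5,2) = 10. Edges among them: B–H, B–J, D–J → e = 3.
Clustering(F) = 3/10.

3/10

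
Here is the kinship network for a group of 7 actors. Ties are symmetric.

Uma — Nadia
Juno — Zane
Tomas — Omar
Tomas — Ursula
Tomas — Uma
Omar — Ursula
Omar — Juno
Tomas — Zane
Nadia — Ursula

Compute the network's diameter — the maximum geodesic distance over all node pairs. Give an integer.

Eccentricity of each node (its greatest distance to any other): Juno:3, Nadia:3, Omar:2, Tomas:2, Uma:3, Ursula:2, Zane:3.
The maximum eccentricity is 3, realized for instance by the pair Uma–Juno via Uma – Tomas – Omar – Juno. So the diameter is 3.

3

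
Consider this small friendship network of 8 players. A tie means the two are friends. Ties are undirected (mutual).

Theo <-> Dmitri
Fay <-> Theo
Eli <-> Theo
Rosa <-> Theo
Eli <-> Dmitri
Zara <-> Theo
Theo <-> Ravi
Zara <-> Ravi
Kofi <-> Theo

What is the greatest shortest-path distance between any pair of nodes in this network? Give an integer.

Eccentricity of each node (its greatest distance to any other): Dmitri:2, Eli:2, Fay:2, Kofi:2, Ravi:2, Rosa:2, Theo:1, Zara:2.
The maximum eccentricity is 2, realized for instance by the pair Fay–Rosa via Fay – Theo – Rosa. So the diameter is 2.

2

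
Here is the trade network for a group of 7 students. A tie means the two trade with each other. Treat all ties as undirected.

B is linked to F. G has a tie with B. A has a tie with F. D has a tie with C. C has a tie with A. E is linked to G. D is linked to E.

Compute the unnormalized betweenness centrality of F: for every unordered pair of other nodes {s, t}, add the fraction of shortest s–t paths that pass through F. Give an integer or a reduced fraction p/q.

Pairs whose geodesics pass through F — A–G: 1; A–B: 1; C–B: 1.
All other pairs contribute 0.
Summing the contributions gives betweenness(F) = 3.

3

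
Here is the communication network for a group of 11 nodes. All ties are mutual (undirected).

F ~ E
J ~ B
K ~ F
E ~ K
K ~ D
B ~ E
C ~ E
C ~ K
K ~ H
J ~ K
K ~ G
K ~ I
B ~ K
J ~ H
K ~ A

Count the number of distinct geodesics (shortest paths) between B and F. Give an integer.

2

The shortest distance is 2. The length-2 paths are: B–K–F; B–E–F.
That gives 2 distinct shortest paths.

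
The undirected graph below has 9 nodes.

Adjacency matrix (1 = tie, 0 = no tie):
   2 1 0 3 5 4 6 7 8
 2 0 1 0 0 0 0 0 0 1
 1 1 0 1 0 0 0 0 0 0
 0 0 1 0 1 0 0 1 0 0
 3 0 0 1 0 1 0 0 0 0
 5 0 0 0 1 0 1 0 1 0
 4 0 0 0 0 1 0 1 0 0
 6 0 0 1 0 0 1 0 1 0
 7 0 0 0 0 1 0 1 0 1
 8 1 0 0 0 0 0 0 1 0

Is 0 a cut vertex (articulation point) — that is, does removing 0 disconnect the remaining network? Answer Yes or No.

Even without 0, every remaining node can still reach every other (the residual graph is connected), so 0 is not a cut vertex.

No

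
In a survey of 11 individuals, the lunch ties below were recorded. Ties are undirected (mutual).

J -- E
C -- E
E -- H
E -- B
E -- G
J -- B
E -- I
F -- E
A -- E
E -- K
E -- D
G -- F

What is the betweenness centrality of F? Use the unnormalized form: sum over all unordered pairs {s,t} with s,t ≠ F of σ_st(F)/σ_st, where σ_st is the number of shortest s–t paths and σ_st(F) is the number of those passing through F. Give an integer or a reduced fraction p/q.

No shortest path between any pair of other nodes passes through F.
Summing the contributions gives betweenness(F) = 0.

0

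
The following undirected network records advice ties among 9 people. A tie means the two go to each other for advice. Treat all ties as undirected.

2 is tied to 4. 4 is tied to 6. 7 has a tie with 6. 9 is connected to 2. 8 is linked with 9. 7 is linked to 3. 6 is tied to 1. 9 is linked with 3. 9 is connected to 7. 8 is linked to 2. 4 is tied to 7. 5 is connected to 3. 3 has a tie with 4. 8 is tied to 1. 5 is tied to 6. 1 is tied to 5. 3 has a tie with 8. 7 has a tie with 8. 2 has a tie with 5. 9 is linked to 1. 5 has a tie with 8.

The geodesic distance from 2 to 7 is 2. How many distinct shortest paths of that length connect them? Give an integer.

3

The shortest distance is 2. The length-2 paths are: 2–9–7; 2–8–7; 2–4–7.
That gives 3 distinct shortest paths.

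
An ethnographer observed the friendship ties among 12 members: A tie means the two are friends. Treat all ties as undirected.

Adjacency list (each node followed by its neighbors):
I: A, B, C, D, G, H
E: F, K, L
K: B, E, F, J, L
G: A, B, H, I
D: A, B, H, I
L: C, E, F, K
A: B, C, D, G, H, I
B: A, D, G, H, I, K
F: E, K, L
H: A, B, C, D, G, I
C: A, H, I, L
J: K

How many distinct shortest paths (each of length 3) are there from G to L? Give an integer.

The shortest distance is 3. The length-3 paths are: G–B–K–L; G–I–C–L; G–H–C–L; G–A–C–L.
That gives 4 distinct shortest paths.

4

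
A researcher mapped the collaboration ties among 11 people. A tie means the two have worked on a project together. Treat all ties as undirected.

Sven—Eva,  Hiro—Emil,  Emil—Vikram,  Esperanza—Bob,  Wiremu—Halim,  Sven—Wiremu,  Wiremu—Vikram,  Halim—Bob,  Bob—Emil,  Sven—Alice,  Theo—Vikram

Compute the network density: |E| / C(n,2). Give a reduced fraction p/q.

1/5

There are 11 edges and 11 nodes, so the maximum possible is C(11,2) = 55.
Density = 11/55 = 1/5.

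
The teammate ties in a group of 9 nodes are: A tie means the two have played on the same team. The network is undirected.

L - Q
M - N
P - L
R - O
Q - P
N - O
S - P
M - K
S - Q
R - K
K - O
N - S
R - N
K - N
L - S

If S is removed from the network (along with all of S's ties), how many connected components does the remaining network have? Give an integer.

Without S, the remaining ties split the others into: {L, P, Q}; {K, M, N, O, R}.
That's 2 separate components.

2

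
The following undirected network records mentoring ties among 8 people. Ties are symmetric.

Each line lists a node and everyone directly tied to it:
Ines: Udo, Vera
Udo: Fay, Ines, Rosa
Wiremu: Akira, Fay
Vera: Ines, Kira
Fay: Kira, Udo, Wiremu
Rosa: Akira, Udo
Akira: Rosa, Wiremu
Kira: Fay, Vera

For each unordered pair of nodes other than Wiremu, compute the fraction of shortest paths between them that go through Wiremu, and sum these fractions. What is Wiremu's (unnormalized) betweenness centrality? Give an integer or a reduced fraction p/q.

5/2

Pairs whose geodesics pass through Wiremu — Fay–Akira: 1; Kira–Akira: 1; Vera–Akira: 1/2.
All other pairs contribute 0.
Summing the contributions gives betweenness(Wiremu) = 5/2.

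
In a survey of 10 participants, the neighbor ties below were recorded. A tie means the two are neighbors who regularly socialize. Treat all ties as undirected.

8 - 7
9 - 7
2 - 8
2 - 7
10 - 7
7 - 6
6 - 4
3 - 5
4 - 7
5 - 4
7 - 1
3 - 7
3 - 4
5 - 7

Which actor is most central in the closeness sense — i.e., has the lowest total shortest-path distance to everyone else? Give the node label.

Farness (sum of distances to all others) for each node — 1:17, 2:16, 3:15, 4:14, 5:15, 6:16, 7:9, 8:16, 9:17, 10:17.
The smallest farness is 9, for 7, so 7 has the highest closeness.

7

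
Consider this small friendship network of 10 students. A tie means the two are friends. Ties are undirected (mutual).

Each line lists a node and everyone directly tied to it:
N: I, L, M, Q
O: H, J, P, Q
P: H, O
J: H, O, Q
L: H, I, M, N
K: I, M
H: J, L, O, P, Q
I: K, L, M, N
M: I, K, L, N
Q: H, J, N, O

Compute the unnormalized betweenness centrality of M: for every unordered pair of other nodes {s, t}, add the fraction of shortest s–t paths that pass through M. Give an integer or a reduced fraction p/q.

Pairs whose geodesics pass through M — O–K: 2/4; J–K: 2/4; H–K: 1/2; Q–K: 1/2; P–K: 1/2; K–N: 1/2; K–L: 1/2.
All other pairs contribute 0.
Summing the contributions gives betweenness(M) = 7/2.

7/2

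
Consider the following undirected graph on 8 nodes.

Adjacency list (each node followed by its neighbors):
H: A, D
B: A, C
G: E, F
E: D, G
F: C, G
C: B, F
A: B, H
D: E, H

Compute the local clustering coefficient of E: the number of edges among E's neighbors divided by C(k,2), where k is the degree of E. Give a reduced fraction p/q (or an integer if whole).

E's neighbors: D and G (k = 2).
Possible neighbor pairs: C(2,2) = 1. Edges among them: none → e = 0.
Clustering(E) = 0/1.

0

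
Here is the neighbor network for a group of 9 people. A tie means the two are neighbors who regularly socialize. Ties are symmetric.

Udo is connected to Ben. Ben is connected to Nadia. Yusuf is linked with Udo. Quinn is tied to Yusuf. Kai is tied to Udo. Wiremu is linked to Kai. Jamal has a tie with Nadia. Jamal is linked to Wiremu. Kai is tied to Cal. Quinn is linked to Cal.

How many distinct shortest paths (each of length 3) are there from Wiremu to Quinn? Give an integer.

The shortest distance is 3, and the only length-3 path is Wiremu–Kai–Cal–Quinn. So there is exactly 1 shortest path.

1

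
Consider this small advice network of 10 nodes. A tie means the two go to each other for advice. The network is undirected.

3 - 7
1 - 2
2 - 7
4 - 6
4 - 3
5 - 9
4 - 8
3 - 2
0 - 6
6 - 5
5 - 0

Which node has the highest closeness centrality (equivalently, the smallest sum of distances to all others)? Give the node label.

4

Farness (sum of distances to all others) for each node — 0:25, 1:32, 2:24, 3:19, 4:17, 5:24, 6:19, 7:25, 8:25, 9:32.
The smallest farness is 17, for 4, so 4 has the highest closeness.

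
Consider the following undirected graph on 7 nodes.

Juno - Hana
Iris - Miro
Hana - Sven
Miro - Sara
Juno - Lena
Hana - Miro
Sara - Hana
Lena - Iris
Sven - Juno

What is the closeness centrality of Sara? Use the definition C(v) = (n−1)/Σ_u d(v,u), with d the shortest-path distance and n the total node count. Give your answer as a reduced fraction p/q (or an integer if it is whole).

6/11

Distances from Sara: Hana:1, Iris:2, Juno:2, Lena:3, Miro:1, Sven:2. Sum = 11.
n = 7, so closeness = 6/11.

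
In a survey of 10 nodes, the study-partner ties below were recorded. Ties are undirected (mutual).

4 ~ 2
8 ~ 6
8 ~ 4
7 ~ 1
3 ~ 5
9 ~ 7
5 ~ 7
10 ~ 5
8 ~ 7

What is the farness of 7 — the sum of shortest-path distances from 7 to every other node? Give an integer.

Distances from 7: 1:1, 2:3, 3:2, 4:2, 5:1, 6:2, 8:1, 9:1, 10:2.
Sum = 1 + 3 + 2 + 2 + 1 + 2 + 1 + 1 + 2 = 15.

15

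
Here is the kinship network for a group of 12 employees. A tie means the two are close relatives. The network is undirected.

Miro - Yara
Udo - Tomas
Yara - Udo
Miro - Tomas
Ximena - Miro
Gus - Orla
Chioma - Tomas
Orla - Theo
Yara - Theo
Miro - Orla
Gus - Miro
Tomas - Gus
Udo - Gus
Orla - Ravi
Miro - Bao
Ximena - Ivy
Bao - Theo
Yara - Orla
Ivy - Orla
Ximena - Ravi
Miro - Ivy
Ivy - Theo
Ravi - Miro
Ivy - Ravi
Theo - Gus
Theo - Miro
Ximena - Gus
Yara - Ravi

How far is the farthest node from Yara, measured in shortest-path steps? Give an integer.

3

Distances from Yara: Bao:2, Chioma:3, Gus:2, Ivy:2, Miro:1, Orla:1, Ravi:1, Theo:1, Tomas:2, Udo:1, Ximena:2.
The largest is 3 (to Chioma), so the eccentricity of Yara is 3.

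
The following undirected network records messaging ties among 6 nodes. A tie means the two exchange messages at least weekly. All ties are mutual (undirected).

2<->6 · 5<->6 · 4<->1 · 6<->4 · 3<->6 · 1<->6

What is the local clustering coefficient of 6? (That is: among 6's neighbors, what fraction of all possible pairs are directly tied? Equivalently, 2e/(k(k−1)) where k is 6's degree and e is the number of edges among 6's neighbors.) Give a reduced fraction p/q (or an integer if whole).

6's neighbors: 1, 2, 3, 4, and 5 (k = 5).
Possible neighbor pairs: C(5,2) = 10. Edges among them: 1–4 → e = 1.
Clustering(6) = 1/10.

1/10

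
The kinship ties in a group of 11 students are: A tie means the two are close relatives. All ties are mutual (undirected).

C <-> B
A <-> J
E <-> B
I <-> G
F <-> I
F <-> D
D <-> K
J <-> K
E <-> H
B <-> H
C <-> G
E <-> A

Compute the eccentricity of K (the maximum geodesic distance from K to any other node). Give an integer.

5

Distances from K: A:2, B:4, C:5, D:1, E:3, F:2, G:4, H:4, I:3, J:1.
The largest is 5 (to C), so the eccentricity of K is 5.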